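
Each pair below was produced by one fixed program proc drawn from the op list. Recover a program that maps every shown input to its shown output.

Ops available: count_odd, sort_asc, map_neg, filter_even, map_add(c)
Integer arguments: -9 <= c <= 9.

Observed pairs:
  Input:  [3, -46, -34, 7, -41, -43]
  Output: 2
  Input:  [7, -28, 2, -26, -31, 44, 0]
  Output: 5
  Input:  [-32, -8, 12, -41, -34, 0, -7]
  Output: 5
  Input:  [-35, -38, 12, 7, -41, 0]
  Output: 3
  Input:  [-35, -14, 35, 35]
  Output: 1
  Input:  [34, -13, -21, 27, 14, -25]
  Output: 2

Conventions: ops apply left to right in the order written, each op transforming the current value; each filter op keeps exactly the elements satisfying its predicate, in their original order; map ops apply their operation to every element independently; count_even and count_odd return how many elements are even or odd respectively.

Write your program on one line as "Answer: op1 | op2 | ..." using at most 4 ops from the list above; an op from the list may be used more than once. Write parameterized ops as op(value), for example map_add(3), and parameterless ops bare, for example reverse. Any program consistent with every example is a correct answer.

filter_even | sort_asc | map_add(7) | count_odd

Check, running the answer program on each example:
  [3, -46, -34, 7, -41, -43] -> [-46, -34] -> [-46, -34] -> [-39, -27] -> 2
  [7, -28, 2, -26, -31, 44, 0] -> [-28, 2, -26, 44, 0] -> [-28, -26, 0, 2, 44] -> [-21, -19, 7, 9, 51] -> 5
  [-32, -8, 12, -41, -34, 0, -7] -> [-32, -8, 12, -34, 0] -> [-34, -32, -8, 0, 12] -> [-27, -25, -1, 7, 19] -> 5
  [-35, -38, 12, 7, -41, 0] -> [-38, 12, 0] -> [-38, 0, 12] -> [-31, 7, 19] -> 3
  [-35, -14, 35, 35] -> [-14] -> [-14] -> [-7] -> 1
  [34, -13, -21, 27, 14, -25] -> [34, 14] -> [14, 34] -> [21, 41] -> 2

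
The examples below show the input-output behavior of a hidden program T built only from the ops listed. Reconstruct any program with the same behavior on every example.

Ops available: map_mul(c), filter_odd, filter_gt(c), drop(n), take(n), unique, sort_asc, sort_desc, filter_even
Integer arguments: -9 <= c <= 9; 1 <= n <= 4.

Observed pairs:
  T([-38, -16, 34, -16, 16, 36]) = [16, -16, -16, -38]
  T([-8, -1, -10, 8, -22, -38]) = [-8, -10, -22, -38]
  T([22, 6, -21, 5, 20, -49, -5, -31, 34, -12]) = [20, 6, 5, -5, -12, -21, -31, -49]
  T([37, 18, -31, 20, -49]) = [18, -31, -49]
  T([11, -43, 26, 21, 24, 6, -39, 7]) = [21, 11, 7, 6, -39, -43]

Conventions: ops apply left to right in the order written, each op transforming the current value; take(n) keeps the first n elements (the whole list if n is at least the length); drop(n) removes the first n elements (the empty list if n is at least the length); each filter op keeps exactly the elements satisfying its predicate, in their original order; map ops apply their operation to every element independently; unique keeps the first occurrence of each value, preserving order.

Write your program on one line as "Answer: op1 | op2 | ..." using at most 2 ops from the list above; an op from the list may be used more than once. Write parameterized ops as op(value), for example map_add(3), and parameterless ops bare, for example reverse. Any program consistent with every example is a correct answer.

sort_desc | drop(2)

Check, running the answer program on each example:
  [-38, -16, 34, -16, 16, 36] -> [36, 34, 16, -16, -16, -38] -> [16, -16, -16, -38]
  [-8, -1, -10, 8, -22, -38] -> [8, -1, -8, -10, -22, -38] -> [-8, -10, -22, -38]
  [22, 6, -21, 5, 20, -49, -5, -31, 34, -12] -> [34, 22, 20, 6, 5, -5, -12, -21, -31, -49] -> [20, 6, 5, -5, -12, -21, -31, -49]
  [37, 18, -31, 20, -49] -> [37, 20, 18, -31, -49] -> [18, -31, -49]
  [11, -43, 26, 21, 24, 6, -39, 7] -> [26, 24, 21, 11, 7, 6, -39, -43] -> [21, 11, 7, 6, -39, -43]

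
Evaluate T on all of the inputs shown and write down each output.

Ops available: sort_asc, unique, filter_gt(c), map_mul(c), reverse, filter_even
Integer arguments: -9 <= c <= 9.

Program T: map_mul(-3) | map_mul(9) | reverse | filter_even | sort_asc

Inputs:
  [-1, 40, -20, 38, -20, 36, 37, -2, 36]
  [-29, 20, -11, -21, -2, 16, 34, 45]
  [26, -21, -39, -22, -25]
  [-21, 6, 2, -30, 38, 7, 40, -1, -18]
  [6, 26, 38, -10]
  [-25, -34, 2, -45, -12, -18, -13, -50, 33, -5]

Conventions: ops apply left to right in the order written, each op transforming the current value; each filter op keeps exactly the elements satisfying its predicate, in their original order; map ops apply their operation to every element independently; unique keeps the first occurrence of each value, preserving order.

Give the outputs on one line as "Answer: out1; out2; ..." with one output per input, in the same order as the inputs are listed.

[-1080, -1026, -972, -972, 54, 540, 540]; [-918, -540, -432, 54]; [-702, 594]; [-1080, -1026, -162, -54, 486, 810]; [-1026, -702, -162, 270]; [-54, 324, 486, 918, 1350]

Execution, op by op:
  [-1, 40, -20, 38, -20, 36, 37, -2, 36] -> [3, -120, 60, -114, 60, -108, -111, 6, -108] -> [27, -1080, 540, -1026, 540, -972, -999, 54, -972] -> [-972, 54, -999, -972, 540, -1026, 540, -1080, 27] -> [-972, 54, -972, 540, -1026, 540, -1080] -> [-1080, -1026, -972, -972, 54, 540, 540]
  [-29, 20, -11, -21, -2, 16, 34, 45] -> [87, -60, 33, 63, 6, -48, -102, -135] -> [783, -540, 297, 567, 54, -432, -918, -1215] -> [-1215, -918, -432, 54, 567, 297, -540, 783] -> [-918, -432, 54, -540] -> [-918, -540, -432, 54]
  [26, -21, -39, -22, -25] -> [-78, 63, 117, 66, 75] -> [-702, 567, 1053, 594, 675] -> [675, 594, 1053, 567, -702] -> [594, -702] -> [-702, 594]
  [-21, 6, 2, -30, 38, 7, 40, -1, -18] -> [63, -18, -6, 90, -114, -21, -120, 3, 54] -> [567, -162, -54, 810, -1026, -189, -1080, 27, 486] -> [486, 27, -1080, -189, -1026, 810, -54, -162, 567] -> [486, -1080, -1026, 810, -54, -162] -> [-1080, -1026, -162, -54, 486, 810]
  [6, 26, 38, -10] -> [-18, -78, -114, 30] -> [-162, -702, -1026, 270] -> [270, -1026, -702, -162] -> [270, -1026, -702, -162] -> [-1026, -702, -162, 270]
  [-25, -34, 2, -45, -12, -18, -13, -50, 33, -5] -> [75, 102, -6, 135, 36, 54, 39, 150, -99, 15] -> [675, 918, -54, 1215, 324, 486, 351, 1350, -891, 135] -> [135, -891, 1350, 351, 486, 324, 1215, -54, 918, 675] -> [1350, 486, 324, -54, 918] -> [-54, 324, 486, 918, 1350]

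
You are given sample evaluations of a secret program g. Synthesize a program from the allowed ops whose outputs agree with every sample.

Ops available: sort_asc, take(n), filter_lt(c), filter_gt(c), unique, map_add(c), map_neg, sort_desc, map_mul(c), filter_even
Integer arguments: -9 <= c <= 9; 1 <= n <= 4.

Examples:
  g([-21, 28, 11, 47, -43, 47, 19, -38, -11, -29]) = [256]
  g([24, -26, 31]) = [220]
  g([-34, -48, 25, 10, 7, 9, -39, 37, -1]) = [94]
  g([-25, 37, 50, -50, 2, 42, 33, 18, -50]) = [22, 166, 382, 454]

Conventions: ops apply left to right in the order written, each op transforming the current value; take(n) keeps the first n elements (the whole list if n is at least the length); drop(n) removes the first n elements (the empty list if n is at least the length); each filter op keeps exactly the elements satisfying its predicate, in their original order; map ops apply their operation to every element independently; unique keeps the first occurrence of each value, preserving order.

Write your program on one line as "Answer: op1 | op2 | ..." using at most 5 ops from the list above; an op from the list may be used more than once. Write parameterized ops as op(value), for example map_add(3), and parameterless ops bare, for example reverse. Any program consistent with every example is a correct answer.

sort_asc | filter_gt(-4) | filter_even | map_mul(9) | map_add(4)

Check, running the answer program on each example:
  [-21, 28, 11, 47, -43, 47, 19, -38, -11, -29] -> [-43, -38, -29, -21, -11, 11, 19, 28, 47, 47] -> [11, 19, 28, 47, 47] -> [28] -> [252] -> [256]
  [24, -26, 31] -> [-26, 24, 31] -> [24, 31] -> [24] -> [216] -> [220]
  [-34, -48, 25, 10, 7, 9, -39, 37, -1] -> [-48, -39, -34, -1, 7, 9, 10, 25, 37] -> [-1, 7, 9, 10, 25, 37] -> [10] -> [90] -> [94]
  [-25, 37, 50, -50, 2, 42, 33, 18, -50] -> [-50, -50, -25, 2, 18, 33, 37, 42, 50] -> [2, 18, 33, 37, 42, 50] -> [2, 18, 42, 50] -> [18, 162, 378, 450] -> [22, 166, 382, 454]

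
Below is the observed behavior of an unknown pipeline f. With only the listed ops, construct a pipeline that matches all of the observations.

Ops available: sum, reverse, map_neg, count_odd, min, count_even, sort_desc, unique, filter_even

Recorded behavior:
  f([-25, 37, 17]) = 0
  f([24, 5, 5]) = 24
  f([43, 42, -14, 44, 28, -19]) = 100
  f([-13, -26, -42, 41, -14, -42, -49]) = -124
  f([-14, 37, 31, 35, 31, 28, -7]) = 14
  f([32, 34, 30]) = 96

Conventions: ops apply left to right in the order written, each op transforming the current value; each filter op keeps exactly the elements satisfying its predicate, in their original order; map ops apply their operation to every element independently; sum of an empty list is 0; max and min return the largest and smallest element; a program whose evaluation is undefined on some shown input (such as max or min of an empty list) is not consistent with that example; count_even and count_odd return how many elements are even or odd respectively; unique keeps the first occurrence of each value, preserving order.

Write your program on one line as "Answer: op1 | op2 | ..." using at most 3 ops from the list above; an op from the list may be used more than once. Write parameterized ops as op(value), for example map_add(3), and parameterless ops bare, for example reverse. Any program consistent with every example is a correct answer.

filter_even | reverse | sum

Check, running the answer program on each example:
  [-25, 37, 17] -> [] -> [] -> 0
  [24, 5, 5] -> [24] -> [24] -> 24
  [43, 42, -14, 44, 28, -19] -> [42, -14, 44, 28] -> [28, 44, -14, 42] -> 100
  [-13, -26, -42, 41, -14, -42, -49] -> [-26, -42, -14, -42] -> [-42, -14, -42, -26] -> -124
  [-14, 37, 31, 35, 31, 28, -7] -> [-14, 28] -> [28, -14] -> 14
  [32, 34, 30] -> [32, 34, 30] -> [30, 34, 32] -> 96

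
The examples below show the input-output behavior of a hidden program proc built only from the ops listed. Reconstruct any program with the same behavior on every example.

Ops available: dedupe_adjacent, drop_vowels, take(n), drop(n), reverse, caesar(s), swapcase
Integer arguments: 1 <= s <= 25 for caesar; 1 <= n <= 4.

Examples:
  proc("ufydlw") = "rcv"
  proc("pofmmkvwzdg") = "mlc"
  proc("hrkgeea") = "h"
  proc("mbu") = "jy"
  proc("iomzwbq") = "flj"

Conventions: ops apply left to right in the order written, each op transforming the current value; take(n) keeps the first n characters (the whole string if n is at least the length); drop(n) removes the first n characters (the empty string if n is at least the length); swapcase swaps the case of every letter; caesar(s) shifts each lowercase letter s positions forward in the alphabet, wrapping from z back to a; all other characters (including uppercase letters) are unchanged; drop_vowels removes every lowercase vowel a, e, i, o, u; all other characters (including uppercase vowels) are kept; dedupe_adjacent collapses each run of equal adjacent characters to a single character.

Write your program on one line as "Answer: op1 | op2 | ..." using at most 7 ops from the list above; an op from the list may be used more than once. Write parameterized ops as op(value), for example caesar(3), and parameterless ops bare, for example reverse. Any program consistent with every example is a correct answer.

take(4) | reverse | drop(1) | caesar(23) | reverse | drop_vowels

Check, running the answer program on each example:
  "ufydlw" -> "ufyd" -> "dyfu" -> "yfu" -> "vcr" -> "rcv" -> "rcv"
  "pofmmkvwzdg" -> "pofm" -> "mfop" -> "fop" -> "clm" -> "mlc" -> "mlc"
  "hrkgeea" -> "hrkg" -> "gkrh" -> "krh" -> "hoe" -> "eoh" -> "h"
  "mbu" -> "mbu" -> "ubm" -> "bm" -> "yj" -> "jy" -> "jy"
  "iomzwbq" -> "iomz" -> "zmoi" -> "moi" -> "jlf" -> "flj" -> "flj"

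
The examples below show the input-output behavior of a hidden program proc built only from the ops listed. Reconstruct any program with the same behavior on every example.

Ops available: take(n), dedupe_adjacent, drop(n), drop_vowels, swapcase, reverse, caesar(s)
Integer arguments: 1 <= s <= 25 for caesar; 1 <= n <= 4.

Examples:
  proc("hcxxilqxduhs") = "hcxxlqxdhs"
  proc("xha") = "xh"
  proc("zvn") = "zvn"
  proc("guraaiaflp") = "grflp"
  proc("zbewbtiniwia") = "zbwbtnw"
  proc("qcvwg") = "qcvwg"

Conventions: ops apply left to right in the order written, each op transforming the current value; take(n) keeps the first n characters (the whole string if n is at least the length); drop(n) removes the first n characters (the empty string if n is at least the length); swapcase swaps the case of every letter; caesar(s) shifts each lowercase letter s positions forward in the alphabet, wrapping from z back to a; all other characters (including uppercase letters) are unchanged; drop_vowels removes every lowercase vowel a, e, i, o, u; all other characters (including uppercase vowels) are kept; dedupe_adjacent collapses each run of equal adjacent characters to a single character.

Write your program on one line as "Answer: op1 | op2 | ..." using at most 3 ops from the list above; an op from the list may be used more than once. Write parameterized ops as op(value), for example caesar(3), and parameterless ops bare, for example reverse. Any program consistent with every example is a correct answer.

reverse | drop_vowels | reverse

Check, running the answer program on each example:
  "hcxxilqxduhs" -> "shudxqlixxch" -> "shdxqlxxch" -> "hcxxlqxdhs"
  "xha" -> "ahx" -> "hx" -> "xh"
  "zvn" -> "nvz" -> "nvz" -> "zvn"
  "guraaiaflp" -> "plfaiaarug" -> "plfrg" -> "grflp"
  "zbewbtiniwia" -> "aiwinitbwebz" -> "wntbwbz" -> "zbwbtnw"
  "qcvwg" -> "gwvcq" -> "gwvcq" -> "qcvwg"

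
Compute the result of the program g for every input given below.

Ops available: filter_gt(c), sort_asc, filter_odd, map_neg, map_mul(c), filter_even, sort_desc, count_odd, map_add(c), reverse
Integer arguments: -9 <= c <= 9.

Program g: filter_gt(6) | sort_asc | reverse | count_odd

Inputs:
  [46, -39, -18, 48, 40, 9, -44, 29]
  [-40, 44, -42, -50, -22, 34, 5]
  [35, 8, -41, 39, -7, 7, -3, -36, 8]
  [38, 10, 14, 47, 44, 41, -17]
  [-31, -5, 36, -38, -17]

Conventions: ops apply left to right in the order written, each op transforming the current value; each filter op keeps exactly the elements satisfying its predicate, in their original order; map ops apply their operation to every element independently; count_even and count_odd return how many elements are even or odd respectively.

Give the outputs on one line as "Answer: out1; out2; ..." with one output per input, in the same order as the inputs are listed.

Execution, op by op:
  [46, -39, -18, 48, 40, 9, -44, 29] -> [46, 48, 40, 9, 29] -> [9, 29, 40, 46, 48] -> [48, 46, 40, 29, 9] -> 2
  [-40, 44, -42, -50, -22, 34, 5] -> [44, 34] -> [34, 44] -> [44, 34] -> 0
  [35, 8, -41, 39, -7, 7, -3, -36, 8] -> [35, 8, 39, 7, 8] -> [7, 8, 8, 35, 39] -> [39, 35, 8, 8, 7] -> 3
  [38, 10, 14, 47, 44, 41, -17] -> [38, 10, 14, 47, 44, 41] -> [10, 14, 38, 41, 44, 47] -> [47, 44, 41, 38, 14, 10] -> 2
  [-31, -5, 36, -38, -17] -> [36] -> [36] -> [36] -> 0

2; 0; 3; 2; 0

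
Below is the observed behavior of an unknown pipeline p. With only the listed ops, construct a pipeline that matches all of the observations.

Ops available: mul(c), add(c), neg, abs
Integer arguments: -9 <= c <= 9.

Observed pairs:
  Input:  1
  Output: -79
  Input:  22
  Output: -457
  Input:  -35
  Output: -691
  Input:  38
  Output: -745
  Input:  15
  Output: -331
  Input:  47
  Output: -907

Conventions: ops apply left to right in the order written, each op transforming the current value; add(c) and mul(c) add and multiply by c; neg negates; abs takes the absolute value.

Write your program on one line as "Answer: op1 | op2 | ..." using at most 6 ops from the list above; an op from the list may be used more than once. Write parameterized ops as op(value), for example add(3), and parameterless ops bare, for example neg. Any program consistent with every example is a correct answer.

mul(-2) | abs | add(7) | neg | mul(9) | add(2)

Check, running the answer program on each example:
  1 -> -2 -> 2 -> 9 -> -9 -> -81 -> -79
  22 -> -44 -> 44 -> 51 -> -51 -> -459 -> -457
  -35 -> 70 -> 70 -> 77 -> -77 -> -693 -> -691
  38 -> -76 -> 76 -> 83 -> -83 -> -747 -> -745
  15 -> -30 -> 30 -> 37 -> -37 -> -333 -> -331
  47 -> -94 -> 94 -> 101 -> -101 -> -909 -> -907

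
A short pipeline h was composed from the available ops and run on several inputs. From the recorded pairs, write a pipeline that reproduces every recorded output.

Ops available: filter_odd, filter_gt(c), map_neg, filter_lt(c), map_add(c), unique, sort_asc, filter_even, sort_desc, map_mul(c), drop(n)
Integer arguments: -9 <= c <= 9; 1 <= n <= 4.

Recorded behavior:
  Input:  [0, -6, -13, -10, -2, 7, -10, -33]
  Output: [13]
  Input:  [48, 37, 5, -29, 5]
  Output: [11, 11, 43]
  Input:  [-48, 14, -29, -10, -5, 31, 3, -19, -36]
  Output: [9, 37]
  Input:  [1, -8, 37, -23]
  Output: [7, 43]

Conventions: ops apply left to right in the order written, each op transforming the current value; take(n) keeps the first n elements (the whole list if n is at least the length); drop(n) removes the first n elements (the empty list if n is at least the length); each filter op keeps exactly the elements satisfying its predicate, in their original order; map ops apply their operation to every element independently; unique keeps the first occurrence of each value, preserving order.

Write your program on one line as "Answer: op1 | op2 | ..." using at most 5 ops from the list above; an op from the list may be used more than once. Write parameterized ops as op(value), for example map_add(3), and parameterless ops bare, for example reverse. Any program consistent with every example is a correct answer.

map_add(6) | filter_gt(4) | filter_odd | sort_asc

Check, running the answer program on each example:
  [0, -6, -13, -10, -2, 7, -10, -33] -> [6, 0, -7, -4, 4, 13, -4, -27] -> [6, 13] -> [13] -> [13]
  [48, 37, 5, -29, 5] -> [54, 43, 11, -23, 11] -> [54, 43, 11, 11] -> [43, 11, 11] -> [11, 11, 43]
  [-48, 14, -29, -10, -5, 31, 3, -19, -36] -> [-42, 20, -23, -4, 1, 37, 9, -13, -30] -> [20, 37, 9] -> [37, 9] -> [9, 37]
  [1, -8, 37, -23] -> [7, -2, 43, -17] -> [7, 43] -> [7, 43] -> [7, 43]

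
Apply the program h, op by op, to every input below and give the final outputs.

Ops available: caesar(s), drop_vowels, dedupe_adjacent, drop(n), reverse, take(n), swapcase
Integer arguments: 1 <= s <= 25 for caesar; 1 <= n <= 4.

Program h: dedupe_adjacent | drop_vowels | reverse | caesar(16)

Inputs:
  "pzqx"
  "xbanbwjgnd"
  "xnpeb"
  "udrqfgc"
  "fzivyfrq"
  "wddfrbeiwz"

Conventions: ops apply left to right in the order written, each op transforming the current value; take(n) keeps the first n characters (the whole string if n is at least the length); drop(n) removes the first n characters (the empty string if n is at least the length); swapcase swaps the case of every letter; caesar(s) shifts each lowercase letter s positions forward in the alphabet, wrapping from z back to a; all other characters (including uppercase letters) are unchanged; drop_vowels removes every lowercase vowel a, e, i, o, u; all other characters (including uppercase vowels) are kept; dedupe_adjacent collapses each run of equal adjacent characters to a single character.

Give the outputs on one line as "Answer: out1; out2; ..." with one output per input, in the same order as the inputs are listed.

Execution, op by op:
  "pzqx" -> "pzqx" -> "pzqx" -> "xqzp" -> "ngpf"
  "xbanbwjgnd" -> "xbanbwjgnd" -> "xbnbwjgnd" -> "dngjwbnbx" -> "tdwzmrdrn"
  "xnpeb" -> "xnpeb" -> "xnpb" -> "bpnx" -> "rfdn"
  "udrqfgc" -> "udrqfgc" -> "drqfgc" -> "cgfqrd" -> "swvght"
  "fzivyfrq" -> "fzivyfrq" -> "fzvyfrq" -> "qrfyvzf" -> "ghvolpv"
  "wddfrbeiwz" -> "wdfrbeiwz" -> "wdfrbwz" -> "zwbrfdw" -> "pmrhvtm"

"ngpf"; "tdwzmrdrn"; "rfdn"; "swvght"; "ghvolpv"; "pmrhvtm"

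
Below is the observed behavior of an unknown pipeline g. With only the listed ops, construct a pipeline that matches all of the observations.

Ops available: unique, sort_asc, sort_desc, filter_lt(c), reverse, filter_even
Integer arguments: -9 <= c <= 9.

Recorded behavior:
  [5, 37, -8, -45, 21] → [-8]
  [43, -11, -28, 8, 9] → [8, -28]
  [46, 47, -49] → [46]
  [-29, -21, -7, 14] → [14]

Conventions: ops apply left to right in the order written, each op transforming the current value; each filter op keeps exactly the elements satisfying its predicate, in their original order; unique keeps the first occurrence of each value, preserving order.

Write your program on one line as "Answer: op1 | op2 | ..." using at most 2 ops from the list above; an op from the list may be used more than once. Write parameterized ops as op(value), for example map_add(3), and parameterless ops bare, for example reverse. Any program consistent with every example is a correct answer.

filter_even | reverse

Check, running the answer program on each example:
  [5, 37, -8, -45, 21] -> [-8] -> [-8]
  [43, -11, -28, 8, 9] -> [-28, 8] -> [8, -28]
  [46, 47, -49] -> [46] -> [46]
  [-29, -21, -7, 14] -> [14] -> [14]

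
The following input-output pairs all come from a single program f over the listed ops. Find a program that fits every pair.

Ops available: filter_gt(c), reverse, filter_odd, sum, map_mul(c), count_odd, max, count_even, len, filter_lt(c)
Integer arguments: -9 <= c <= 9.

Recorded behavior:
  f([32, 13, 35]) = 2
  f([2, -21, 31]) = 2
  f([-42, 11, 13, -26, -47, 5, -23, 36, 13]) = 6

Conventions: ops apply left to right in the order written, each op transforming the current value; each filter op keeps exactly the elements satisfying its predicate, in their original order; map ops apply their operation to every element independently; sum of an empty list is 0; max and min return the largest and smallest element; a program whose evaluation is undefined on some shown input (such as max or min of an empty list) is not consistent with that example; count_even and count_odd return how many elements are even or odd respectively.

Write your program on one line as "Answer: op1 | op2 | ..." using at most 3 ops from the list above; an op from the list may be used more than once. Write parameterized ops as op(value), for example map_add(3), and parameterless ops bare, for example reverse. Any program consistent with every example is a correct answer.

filter_odd | map_mul(-2) | count_even

Check, running the answer program on each example:
  [32, 13, 35] -> [13, 35] -> [-26, -70] -> 2
  [2, -21, 31] -> [-21, 31] -> [42, -62] -> 2
  [-42, 11, 13, -26, -47, 5, -23, 36, 13] -> [11, 13, -47, 5, -23, 13] -> [-22, -26, 94, -10, 46, -26] -> 6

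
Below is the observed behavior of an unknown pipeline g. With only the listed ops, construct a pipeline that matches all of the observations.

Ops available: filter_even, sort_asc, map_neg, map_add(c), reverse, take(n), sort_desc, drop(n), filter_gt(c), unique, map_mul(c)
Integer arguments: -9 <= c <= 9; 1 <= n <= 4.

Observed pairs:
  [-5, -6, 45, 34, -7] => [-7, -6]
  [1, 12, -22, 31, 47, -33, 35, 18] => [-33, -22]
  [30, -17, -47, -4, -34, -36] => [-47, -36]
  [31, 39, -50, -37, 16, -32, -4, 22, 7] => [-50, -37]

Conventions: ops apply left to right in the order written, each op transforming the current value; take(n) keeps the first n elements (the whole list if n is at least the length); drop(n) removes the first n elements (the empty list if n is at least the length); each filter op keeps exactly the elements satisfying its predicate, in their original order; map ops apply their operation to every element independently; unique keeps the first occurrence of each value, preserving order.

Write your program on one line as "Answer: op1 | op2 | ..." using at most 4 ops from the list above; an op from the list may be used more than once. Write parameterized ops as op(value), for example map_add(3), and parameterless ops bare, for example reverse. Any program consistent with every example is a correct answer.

sort_desc | reverse | take(2)

Check, running the answer program on each example:
  [-5, -6, 45, 34, -7] -> [45, 34, -5, -6, -7] -> [-7, -6, -5, 34, 45] -> [-7, -6]
  [1, 12, -22, 31, 47, -33, 35, 18] -> [47, 35, 31, 18, 12, 1, -22, -33] -> [-33, -22, 1, 12, 18, 31, 35, 47] -> [-33, -22]
  [30, -17, -47, -4, -34, -36] -> [30, -4, -17, -34, -36, -47] -> [-47, -36, -34, -17, -4, 30] -> [-47, -36]
  [31, 39, -50, -37, 16, -32, -4, 22, 7] -> [39, 31, 22, 16, 7, -4, -32, -37, -50] -> [-50, -37, -32, -4, 7, 16, 22, 31, 39] -> [-50, -37]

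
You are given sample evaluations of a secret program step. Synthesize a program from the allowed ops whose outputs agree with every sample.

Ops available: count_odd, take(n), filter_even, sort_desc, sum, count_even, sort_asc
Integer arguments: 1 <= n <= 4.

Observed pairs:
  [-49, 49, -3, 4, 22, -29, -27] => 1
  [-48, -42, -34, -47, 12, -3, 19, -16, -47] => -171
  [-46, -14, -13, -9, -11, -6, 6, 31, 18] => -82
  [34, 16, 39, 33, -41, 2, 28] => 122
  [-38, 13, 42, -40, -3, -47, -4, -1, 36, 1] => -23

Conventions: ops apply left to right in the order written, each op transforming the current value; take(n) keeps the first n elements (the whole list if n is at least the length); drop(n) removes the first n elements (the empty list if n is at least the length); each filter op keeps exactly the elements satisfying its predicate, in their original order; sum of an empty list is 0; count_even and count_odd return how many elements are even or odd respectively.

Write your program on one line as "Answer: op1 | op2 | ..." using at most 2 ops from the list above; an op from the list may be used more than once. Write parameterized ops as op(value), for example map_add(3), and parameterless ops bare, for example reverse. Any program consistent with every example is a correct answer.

take(4) | sum

Check, running the answer program on each example:
  [-49, 49, -3, 4, 22, -29, -27] -> [-49, 49, -3, 4] -> 1
  [-48, -42, -34, -47, 12, -3, 19, -16, -47] -> [-48, -42, -34, -47] -> -171
  [-46, -14, -13, -9, -11, -6, 6, 31, 18] -> [-46, -14, -13, -9] -> -82
  [34, 16, 39, 33, -41, 2, 28] -> [34, 16, 39, 33] -> 122
  [-38, 13, 42, -40, -3, -47, -4, -1, 36, 1] -> [-38, 13, 42, -40] -> -23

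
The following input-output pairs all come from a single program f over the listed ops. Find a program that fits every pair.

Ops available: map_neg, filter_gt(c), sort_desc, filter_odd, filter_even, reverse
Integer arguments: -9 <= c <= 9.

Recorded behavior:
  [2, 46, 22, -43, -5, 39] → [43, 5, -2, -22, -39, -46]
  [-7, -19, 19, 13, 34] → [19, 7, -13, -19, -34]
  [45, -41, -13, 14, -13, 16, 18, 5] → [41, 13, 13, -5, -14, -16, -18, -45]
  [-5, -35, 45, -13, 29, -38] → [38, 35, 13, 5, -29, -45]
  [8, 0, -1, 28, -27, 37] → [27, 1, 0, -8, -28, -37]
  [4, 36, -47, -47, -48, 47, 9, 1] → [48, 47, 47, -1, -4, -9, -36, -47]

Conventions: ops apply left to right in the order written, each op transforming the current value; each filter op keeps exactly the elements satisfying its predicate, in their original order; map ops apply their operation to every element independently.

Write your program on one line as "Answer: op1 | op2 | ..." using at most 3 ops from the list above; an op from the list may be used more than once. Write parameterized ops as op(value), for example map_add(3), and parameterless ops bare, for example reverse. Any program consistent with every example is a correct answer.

map_neg | sort_desc

Check, running the answer program on each example:
  [2, 46, 22, -43, -5, 39] -> [-2, -46, -22, 43, 5, -39] -> [43, 5, -2, -22, -39, -46]
  [-7, -19, 19, 13, 34] -> [7, 19, -19, -13, -34] -> [19, 7, -13, -19, -34]
  [45, -41, -13, 14, -13, 16, 18, 5] -> [-45, 41, 13, -14, 13, -16, -18, -5] -> [41, 13, 13, -5, -14, -16, -18, -45]
  [-5, -35, 45, -13, 29, -38] -> [5, 35, -45, 13, -29, 38] -> [38, 35, 13, 5, -29, -45]
  [8, 0, -1, 28, -27, 37] -> [-8, 0, 1, -28, 27, -37] -> [27, 1, 0, -8, -28, -37]
  [4, 36, -47, -47, -48, 47, 9, 1] -> [-4, -36, 47, 47, 48, -47, -9, -1] -> [48, 47, 47, -1, -4, -9, -36, -47]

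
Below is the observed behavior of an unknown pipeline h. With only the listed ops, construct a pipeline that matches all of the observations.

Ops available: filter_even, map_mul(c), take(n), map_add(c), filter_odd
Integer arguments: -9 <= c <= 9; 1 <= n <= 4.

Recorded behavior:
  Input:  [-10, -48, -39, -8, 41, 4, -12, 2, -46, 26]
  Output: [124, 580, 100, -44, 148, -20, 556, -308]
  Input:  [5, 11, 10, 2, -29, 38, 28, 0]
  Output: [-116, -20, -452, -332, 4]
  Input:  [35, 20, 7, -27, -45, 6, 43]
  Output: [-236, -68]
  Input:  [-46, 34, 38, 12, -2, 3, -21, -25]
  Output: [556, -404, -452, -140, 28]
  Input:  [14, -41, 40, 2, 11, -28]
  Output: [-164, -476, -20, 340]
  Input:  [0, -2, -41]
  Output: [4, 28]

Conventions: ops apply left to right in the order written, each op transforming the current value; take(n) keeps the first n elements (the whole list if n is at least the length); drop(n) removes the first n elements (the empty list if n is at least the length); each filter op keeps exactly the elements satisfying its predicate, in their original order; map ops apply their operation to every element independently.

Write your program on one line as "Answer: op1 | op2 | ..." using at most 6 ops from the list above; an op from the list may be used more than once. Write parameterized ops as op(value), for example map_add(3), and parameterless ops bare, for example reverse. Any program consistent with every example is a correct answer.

filter_even | map_mul(-1) | map_mul(3) | map_add(1) | map_mul(4)

Check, running the answer program on each example:
  [-10, -48, -39, -8, 41, 4, -12, 2, -46, 26] -> [-10, -48, -8, 4, -12, 2, -46, 26] -> [10, 48, 8, -4, 12, -2, 46, -26] -> [30, 144, 24, -12, 36, -6, 138, -78] -> [31, 145, 25, -11, 37, -5, 139, -77] -> [124, 580, 100, -44, 148, -20, 556, -308]
  [5, 11, 10, 2, -29, 38, 28, 0] -> [10, 2, 38, 28, 0] -> [-10, -2, -38, -28, 0] -> [-30, -6, -114, -84, 0] -> [-29, -5, -113, -83, 1] -> [-116, -20, -452, -332, 4]
  [35, 20, 7, -27, -45, 6, 43] -> [20, 6] -> [-20, -6] -> [-60, -18] -> [-59, -17] -> [-236, -68]
  [-46, 34, 38, 12, -2, 3, -21, -25] -> [-46, 34, 38, 12, -2] -> [46, -34, -38, -12, 2] -> [138, -102, -114, -36, 6] -> [139, -101, -113, -35, 7] -> [556, -404, -452, -140, 28]
  [14, -41, 40, 2, 11, -28] -> [14, 40, 2, -28] -> [-14, -40, -2, 28] -> [-42, -120, -6, 84] -> [-41, -119, -5, 85] -> [-164, -476, -20, 340]
  [0, -2, -41] -> [0, -2] -> [0, 2] -> [0, 6] -> [1, 7] -> [4, 28]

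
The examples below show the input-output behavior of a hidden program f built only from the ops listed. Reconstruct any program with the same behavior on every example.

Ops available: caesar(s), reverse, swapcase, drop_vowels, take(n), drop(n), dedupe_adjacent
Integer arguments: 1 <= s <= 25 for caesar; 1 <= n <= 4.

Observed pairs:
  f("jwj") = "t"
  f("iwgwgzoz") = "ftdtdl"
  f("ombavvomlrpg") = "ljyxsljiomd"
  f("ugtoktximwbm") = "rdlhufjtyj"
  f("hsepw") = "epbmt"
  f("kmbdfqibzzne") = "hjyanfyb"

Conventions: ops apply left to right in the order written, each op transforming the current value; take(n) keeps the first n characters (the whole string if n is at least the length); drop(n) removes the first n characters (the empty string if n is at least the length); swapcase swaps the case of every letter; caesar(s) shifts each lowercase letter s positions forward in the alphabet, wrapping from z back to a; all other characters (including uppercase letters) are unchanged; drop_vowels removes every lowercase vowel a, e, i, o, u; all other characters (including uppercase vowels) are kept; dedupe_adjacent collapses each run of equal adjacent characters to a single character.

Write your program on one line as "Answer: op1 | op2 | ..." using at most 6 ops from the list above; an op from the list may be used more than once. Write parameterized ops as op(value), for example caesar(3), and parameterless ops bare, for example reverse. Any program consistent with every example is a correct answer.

caesar(24) | caesar(23) | drop_vowels | caesar(2) | dedupe_adjacent

Check, running the answer program on each example:
  "jwj" -> "huh" -> "ere" -> "r" -> "t" -> "t"
  "iwgwgzoz" -> "gueuexmx" -> "drbrbuju" -> "drbrbj" -> "ftdtdl" -> "ftdtdl"
  "ombavvomlrpg" -> "mkzyttmkjpne" -> "jhwvqqjhgmkb" -> "jhwvqqjhgmkb" -> "ljyxssljiomd" -> "ljyxsljiomd"
  "ugtoktximwbm" -> "sermirvgkuzk" -> "pbojfosdhrwh" -> "pbjfsdhrwh" -> "rdlhufjtyj" -> "rdlhufjtyj"
  "hsepw" -> "fqcnu" -> "cnzkr" -> "cnzkr" -> "epbmt" -> "epbmt"
  "kmbdfqibzzne" -> "ikzbdogzxxlc" -> "fhwyaldwuuiz" -> "fhwyldwz" -> "hjyanfyb" -> "hjyanfyb"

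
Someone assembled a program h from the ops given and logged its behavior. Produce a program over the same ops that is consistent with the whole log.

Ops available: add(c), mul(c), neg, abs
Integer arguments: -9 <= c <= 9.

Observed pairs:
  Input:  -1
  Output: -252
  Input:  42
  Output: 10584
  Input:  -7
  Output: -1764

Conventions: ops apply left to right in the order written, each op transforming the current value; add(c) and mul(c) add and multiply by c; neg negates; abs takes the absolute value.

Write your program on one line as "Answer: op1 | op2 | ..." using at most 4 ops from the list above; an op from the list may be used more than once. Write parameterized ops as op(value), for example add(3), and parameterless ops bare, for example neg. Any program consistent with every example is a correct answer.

mul(9) | mul(4) | mul(7)

Check, running the answer program on each example:
  -1 -> -9 -> -36 -> -252
  42 -> 378 -> 1512 -> 10584
  -7 -> -63 -> -252 -> -1764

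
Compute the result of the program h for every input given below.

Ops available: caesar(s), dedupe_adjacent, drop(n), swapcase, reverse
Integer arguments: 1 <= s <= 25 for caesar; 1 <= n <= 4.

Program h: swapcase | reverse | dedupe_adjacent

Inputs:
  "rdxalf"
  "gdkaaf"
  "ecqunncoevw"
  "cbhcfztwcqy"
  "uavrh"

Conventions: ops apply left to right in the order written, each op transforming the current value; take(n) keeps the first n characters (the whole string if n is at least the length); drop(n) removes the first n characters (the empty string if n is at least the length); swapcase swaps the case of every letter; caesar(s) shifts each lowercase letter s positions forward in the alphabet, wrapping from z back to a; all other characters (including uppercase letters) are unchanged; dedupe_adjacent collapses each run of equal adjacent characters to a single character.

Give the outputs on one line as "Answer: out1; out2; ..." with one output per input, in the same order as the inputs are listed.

"FLAXDR"; "FAKDG"; "WVEOCNUQCE"; "YQCWTZFCHBC"; "HRVAU"

Execution, op by op:
  "rdxalf" -> "RDXALF" -> "FLAXDR" -> "FLAXDR"
  "gdkaaf" -> "GDKAAF" -> "FAAKDG" -> "FAKDG"
  "ecqunncoevw" -> "ECQUNNCOEVW" -> "WVEOCNNUQCE" -> "WVEOCNUQCE"
  "cbhcfztwcqy" -> "CBHCFZTWCQY" -> "YQCWTZFCHBC" -> "YQCWTZFCHBC"
  "uavrh" -> "UAVRH" -> "HRVAU" -> "HRVAU"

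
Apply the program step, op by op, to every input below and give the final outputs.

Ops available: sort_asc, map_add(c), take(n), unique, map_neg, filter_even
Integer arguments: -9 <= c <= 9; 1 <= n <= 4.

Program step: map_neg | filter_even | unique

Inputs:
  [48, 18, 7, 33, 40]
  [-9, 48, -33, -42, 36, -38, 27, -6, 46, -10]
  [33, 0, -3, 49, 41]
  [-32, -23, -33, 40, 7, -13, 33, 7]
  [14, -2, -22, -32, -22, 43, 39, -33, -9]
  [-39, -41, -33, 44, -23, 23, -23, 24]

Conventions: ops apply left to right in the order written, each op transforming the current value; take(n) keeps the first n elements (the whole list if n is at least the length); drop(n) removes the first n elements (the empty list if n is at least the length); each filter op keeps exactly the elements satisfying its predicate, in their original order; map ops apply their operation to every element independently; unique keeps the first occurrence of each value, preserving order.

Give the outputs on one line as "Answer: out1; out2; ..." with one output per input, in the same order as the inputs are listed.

Execution, op by op:
  [48, 18, 7, 33, 40] -> [-48, -18, -7, -33, -40] -> [-48, -18, -40] -> [-48, -18, -40]
  [-9, 48, -33, -42, 36, -38, 27, -6, 46, -10] -> [9, -48, 33, 42, -36, 38, -27, 6, -46, 10] -> [-48, 42, -36, 38, 6, -46, 10] -> [-48, 42, -36, 38, 6, -46, 10]
  [33, 0, -3, 49, 41] -> [-33, 0, 3, -49, -41] -> [0] -> [0]
  [-32, -23, -33, 40, 7, -13, 33, 7] -> [32, 23, 33, -40, -7, 13, -33, -7] -> [32, -40] -> [32, -40]
  [14, -2, -22, -32, -22, 43, 39, -33, -9] -> [-14, 2, 22, 32, 22, -43, -39, 33, 9] -> [-14, 2, 22, 32, 22] -> [-14, 2, 22, 32]
  [-39, -41, -33, 44, -23, 23, -23, 24] -> [39, 41, 33, -44, 23, -23, 23, -24] -> [-44, -24] -> [-44, -24]

[-48, -18, -40]; [-48, 42, -36, 38, 6, -46, 10]; [0]; [32, -40]; [-14, 2, 22, 32]; [-44, -24]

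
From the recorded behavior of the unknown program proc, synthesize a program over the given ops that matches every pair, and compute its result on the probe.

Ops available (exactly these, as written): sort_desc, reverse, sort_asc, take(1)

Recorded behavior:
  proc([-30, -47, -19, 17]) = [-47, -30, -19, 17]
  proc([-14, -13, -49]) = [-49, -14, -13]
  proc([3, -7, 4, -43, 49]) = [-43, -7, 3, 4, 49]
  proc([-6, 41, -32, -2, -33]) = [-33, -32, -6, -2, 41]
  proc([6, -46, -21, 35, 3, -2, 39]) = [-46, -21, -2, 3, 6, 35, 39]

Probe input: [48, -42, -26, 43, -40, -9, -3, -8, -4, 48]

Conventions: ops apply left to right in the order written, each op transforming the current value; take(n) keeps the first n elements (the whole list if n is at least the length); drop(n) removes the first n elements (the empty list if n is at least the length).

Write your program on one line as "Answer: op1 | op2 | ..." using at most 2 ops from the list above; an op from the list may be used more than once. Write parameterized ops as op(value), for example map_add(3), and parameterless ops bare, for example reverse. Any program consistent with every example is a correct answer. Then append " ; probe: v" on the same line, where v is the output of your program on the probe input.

sort_desc | reverse ; probe: [-42, -40, -26, -9, -8, -4, -3, 43, 48, 48]

Check, running the answer program on each example:
  [-30, -47, -19, 17] -> [17, -19, -30, -47] -> [-47, -30, -19, 17]
  [-14, -13, -49] -> [-13, -14, -49] -> [-49, -14, -13]
  [3, -7, 4, -43, 49] -> [49, 4, 3, -7, -43] -> [-43, -7, 3, 4, 49]
  [-6, 41, -32, -2, -33] -> [41, -2, -6, -32, -33] -> [-33, -32, -6, -2, 41]
  [6, -46, -21, 35, 3, -2, 39] -> [39, 35, 6, 3, -2, -21, -46] -> [-46, -21, -2, 3, 6, 35, 39]
  probe: [48, -42, -26, 43, -40, -9, -3, -8, -4, 48] -> [48, 48, 43, -3, -4, -8, -9, -26, -40, -42] -> [-42, -40, -26, -9, -8, -4, -3, 43, 48, 48]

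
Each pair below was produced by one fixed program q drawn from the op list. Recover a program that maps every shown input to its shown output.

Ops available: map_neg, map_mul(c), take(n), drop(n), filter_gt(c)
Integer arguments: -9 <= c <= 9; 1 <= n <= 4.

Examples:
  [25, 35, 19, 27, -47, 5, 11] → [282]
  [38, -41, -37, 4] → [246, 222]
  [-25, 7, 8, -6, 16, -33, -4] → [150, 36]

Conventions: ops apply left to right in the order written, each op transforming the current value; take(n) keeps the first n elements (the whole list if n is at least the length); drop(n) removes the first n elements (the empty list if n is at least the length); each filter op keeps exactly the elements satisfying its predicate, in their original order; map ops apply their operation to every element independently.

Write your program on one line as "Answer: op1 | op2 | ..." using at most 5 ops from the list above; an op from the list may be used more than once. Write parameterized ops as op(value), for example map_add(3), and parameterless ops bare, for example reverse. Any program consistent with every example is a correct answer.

map_neg | filter_gt(0) | map_mul(6) | take(2)

Check, running the answer program on each example:
  [25, 35, 19, 27, -47, 5, 11] -> [-25, -35, -19, -27, 47, -5, -11] -> [47] -> [282] -> [282]
  [38, -41, -37, 4] -> [-38, 41, 37, -4] -> [41, 37] -> [246, 222] -> [246, 222]
  [-25, 7, 8, -6, 16, -33, -4] -> [25, -7, -8, 6, -16, 33, 4] -> [25, 6, 33, 4] -> [150, 36, 198, 24] -> [150, 36]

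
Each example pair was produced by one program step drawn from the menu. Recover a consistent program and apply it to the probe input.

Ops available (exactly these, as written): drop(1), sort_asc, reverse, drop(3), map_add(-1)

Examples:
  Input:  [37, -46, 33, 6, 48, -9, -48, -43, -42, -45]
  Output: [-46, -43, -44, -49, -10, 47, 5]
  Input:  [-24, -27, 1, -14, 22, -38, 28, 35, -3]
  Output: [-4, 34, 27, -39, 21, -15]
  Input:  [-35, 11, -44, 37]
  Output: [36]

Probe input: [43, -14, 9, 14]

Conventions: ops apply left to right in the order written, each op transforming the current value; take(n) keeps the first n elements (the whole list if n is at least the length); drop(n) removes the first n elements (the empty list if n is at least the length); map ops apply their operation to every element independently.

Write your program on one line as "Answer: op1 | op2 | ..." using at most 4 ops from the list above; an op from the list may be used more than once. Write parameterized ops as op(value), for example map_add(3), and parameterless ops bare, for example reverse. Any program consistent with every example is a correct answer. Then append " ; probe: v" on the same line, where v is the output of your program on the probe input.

map_add(-1) | drop(3) | reverse ; probe: [13]

Check, running the answer program on each example:
  [37, -46, 33, 6, 48, -9, -48, -43, -42, -45] -> [36, -47, 32, 5, 47, -10, -49, -44, -43, -46] -> [5, 47, -10, -49, -44, -43, -46] -> [-46, -43, -44, -49, -10, 47, 5]
  [-24, -27, 1, -14, 22, -38, 28, 35, -3] -> [-25, -28, 0, -15, 21, -39, 27, 34, -4] -> [-15, 21, -39, 27, 34, -4] -> [-4, 34, 27, -39, 21, -15]
  [-35, 11, -44, 37] -> [-36, 10, -45, 36] -> [36] -> [36]
  probe: [43, -14, 9, 14] -> [42, -15, 8, 13] -> [13] -> [13]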